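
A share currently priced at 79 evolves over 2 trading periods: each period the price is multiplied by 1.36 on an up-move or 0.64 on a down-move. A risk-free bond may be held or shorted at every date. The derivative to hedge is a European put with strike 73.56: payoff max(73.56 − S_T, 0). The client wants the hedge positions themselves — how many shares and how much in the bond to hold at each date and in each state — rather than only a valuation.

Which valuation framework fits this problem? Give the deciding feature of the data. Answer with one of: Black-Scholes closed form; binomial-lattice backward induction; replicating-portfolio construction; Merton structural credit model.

Key observation: what is demanded is not a single number but the (Δ, B) position at each node of the 1.36/0.64 tree starting at 79; constructing those positions is the replicating-portfolio method.

framework: replicating-portfolio construction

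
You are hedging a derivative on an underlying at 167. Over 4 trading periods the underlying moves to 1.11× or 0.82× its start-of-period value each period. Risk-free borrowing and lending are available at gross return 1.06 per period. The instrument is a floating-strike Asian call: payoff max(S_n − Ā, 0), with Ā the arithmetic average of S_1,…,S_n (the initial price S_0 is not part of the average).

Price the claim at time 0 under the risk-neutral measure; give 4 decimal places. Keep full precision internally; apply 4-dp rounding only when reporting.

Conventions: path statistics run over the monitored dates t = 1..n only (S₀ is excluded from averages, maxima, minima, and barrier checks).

price = 16.4058

Under the martingale measure an up-move has probability p* = 0.8276; value the claim as the probability-weighted average of per-path payoffs, discounted 4 periods at R = 1.06.
Enumerate all 2^4 = 16 price paths (U = up ×1.11, D = down ×0.82); each path with k up-moves has probability p*^k·(1−p*)^(4−k).
DDDD: Ā=104.2034, payoff=0.0000, prob=0.000884
UDDD: Ā=141.0558, payoff=0.0000, prob=0.004242
DUDD: Ā=128.9483, payoff=0.0000, prob=0.004242
UUDD: Ā=174.5520, payoff=0.0000, prob=0.020360
DDUD: Ā=119.0202, payoff=0.0000, prob=0.004242
UDUD: Ā=161.1127, payoff=0.0000, prob=0.020360
DUUD: Ā=149.0052, payoff=0.0000, prob=0.020360
UUUD: Ā=201.7021, payoff=0.0000, prob=0.097726
DDDU: Ā=110.8791, payoff=0.0000, prob=0.004242
UDDU: Ā=150.0924, payoff=0.0000, prob=0.020360
DUDU: Ā=137.9849, payoff=0.3686, prob=0.020360
UUDU: Ā=186.7845, payoff=0.4989, prob=0.097726
DDUU: Ā=128.0568, payoff=10.2967, prob=0.020360
UDUU: Ā=173.3451, payoff=13.9382, prob=0.097726
DUUU: Ā=161.2376, payoff=26.0457, prob=0.097726
UUUU: Ā=218.2607, payoff=35.2570, prob=0.469087
Price = Σ prob·payoff / R^4 = 20.711998 / 1.262477 = 16.4058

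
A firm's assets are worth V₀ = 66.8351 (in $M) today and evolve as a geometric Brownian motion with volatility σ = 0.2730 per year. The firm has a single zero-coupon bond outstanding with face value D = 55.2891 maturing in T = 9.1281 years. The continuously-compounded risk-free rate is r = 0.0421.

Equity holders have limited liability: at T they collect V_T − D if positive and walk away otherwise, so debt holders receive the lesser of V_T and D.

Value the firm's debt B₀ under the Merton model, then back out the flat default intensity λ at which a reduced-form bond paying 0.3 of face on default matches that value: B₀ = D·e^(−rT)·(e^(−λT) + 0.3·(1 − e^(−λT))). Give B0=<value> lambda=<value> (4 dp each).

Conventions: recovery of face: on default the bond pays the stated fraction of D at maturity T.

B0=31.9725 lambda=0.0266

Work the structural quantities from V₀ = 66.8351 against face 55.2891:
d₁ = [ln(V₀/D) + (r + σ²/2)T] / (σ√T)
   = [ln(66.8351/55.2891) + (0.0421 + 0.5·0.2730²)·9.1281] / (0.2730·√9.1281)
   = [0.189653 + 0.724447] / 0.824808 = 1.108258
d₂ = d₁ − σ√T = 1.108258 − 0.824808 = 0.283450
N(d₁) = 0.866125,  N(d₂) = 0.611584,  e^(−rT) = 0.680932
E₀ = V₀·N(d₁) − D·e^(−rT)·N(d₂)
   = 66.8351·0.866125 − 55.2891·0.680932·0.611584 = 34.862553
B₀ = V₀ − E₀ = 66.8351 − 34.862553 = 31.972547
e^(−λT) = (B₀·e^(rT)/D − 0.3)/(1 − 0.3) = (31.9725·1.468576/55.2891 − 0.3)/0.7 = 0.78463686
λ = −ln(0.78463686)/9.1281 = 0.026570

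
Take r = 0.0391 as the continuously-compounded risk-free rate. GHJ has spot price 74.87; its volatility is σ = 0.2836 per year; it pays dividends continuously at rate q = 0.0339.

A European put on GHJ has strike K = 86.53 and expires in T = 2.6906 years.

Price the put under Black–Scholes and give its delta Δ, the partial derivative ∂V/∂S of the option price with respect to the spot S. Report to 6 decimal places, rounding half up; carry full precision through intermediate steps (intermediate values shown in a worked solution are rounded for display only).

σ√T = 0.2836·√2.6906 = 0.465190
d₁ = (ln(S/K) + (r−q+σ²/2)T) / (σ√T) = (ln(74.87/86.53) + (0.0391−0.0339+0.2836²/2)·2.6906) / 0.465190 = (-0.144738 + 0.122192) / 0.465190 = -0.048466
d₂ = d₁ − σ√T = -0.048466 − 0.465190 = -0.513656
e^{−rT} = 0.900142
e^{−qT} = 0.912825
N(−d₁) = 0.519327,  N(−d₂) = 0.696254
Put price V = K·e^{−rT}·N(−d₂) − S·e^{−qT}·N(−d₁) = 54.230723 − 35.492490 = 18.738233
Δ = −e^{−qT}·N(−d₁) = -0.474055

price = 18.738233
Δ = -0.474055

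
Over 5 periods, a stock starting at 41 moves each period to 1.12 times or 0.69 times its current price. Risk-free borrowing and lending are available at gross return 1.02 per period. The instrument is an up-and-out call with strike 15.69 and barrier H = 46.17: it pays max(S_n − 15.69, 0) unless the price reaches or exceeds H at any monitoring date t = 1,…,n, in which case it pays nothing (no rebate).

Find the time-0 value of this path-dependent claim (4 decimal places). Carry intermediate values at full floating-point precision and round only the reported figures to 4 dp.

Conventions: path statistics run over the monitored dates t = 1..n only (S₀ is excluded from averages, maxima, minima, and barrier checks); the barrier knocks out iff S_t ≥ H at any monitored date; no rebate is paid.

No-arbitrage gives p* = (R−d)/(u−d) = 0.7674: enumerate every path, weight its payoff by its p*-probability, and discount by R^5.
Enumerate all 2^5 = 32 price paths (U = up ×1.12, D = down ×0.69); each path with k up-moves has probability p*^k·(1−p*)^(5−k).
DDDDD: M=28.2900, payoff=0.0000, prob=0.000680
UDDDD: M=45.9200, payoff=0.0000, prob=0.002245
DUDDD: M=31.6848, payoff=0.0000, prob=0.002245
UUDDD: M=51.4304, payoff=0.0000, prob=0.007408
DDUDD: M=28.2900, payoff=0.0000, prob=0.002245
UDUDD: M=45.9200, payoff=1.2053, prob=0.007408
DUUDD: M=35.4870, payoff=1.2053, prob=0.007408
UUUDD: M=57.6020, payoff=0.0000, prob=0.024446
DDDUD: M=28.2900, payoff=0.0000, prob=0.002245
UDDUD: M=45.9200, payoff=1.2053, prob=0.007408
DUDUD: M=31.6848, payoff=1.2053, prob=0.007408
UUDUD: M=51.4304, payoff=0.0000, prob=0.024446
DDUUD: M=28.2900, payoff=1.2053, prob=0.007408
UDUUD: M=45.9200, payoff=11.7343, prob=0.024446
DUUUD: M=39.7454, payoff=11.7343, prob=0.024446
UUUUD: M=64.5143, payoff=0.0000, prob=0.080670
DDDDU: M=28.2900, payoff=0.0000, prob=0.002245
UDDDU: M=45.9200, payoff=1.2053, prob=0.007408
DUDDU: M=31.6848, payoff=1.2053, prob=0.007408
UUDDU: M=51.4304, payoff=0.0000, prob=0.024446
DDUDU: M=28.2900, payoff=1.2053, prob=0.007408
UDUDU: M=45.9200, payoff=11.7343, prob=0.024446
DUUDU: M=35.4870, payoff=11.7343, prob=0.024446
UUUDU: M=57.6020, payoff=0.0000, prob=0.080670
DDDUU: M=28.2900, payoff=1.2053, prob=0.007408
UDDUU: M=45.9200, payoff=11.7343, prob=0.024446
DUDUU: M=31.6848, payoff=11.7343, prob=0.024446
UUDUU: M=51.4304, payoff=0.0000, prob=0.080670
DDUUU: M=28.2900, payoff=11.7343, prob=0.024446
UDUUU: M=45.9200, payoff=28.8249, prob=0.080670
DUUUU: M=44.5149, payoff=28.8249, prob=0.080670
UUUUU: M=72.2560, payoff=0.0000, prob=0.266212
Price = Σ prob·payoff / R^5 = 6.738943 / 1.104081 = 6.1037

price = 6.1037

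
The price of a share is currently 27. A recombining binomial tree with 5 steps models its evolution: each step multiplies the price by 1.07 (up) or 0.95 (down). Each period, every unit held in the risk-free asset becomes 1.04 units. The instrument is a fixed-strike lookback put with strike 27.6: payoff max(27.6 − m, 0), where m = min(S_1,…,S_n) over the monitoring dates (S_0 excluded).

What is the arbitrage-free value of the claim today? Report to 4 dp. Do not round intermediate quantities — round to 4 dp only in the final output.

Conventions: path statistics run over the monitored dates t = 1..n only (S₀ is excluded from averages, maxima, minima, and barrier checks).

price = 0.6072

Under the martingale measure an up-move has probability p* = 0.7500; value the claim as the probability-weighted average of per-path payoffs, discounted 5 periods at R = 1.04.
Enumerate all 2^5 = 32 price paths (U = up ×1.07, D = down ×0.95); each path with k up-moves has probability p*^k·(1−p*)^(5−k).
DDDDD: m=20.8921, payoff=6.7079, prob=0.000977
UDDDD: m=23.5311, payoff=4.0689, prob=0.002930
DUDDD: m=23.5311, payoff=4.0689, prob=0.002930
UUDDD: m=26.5034, payoff=1.0966, prob=0.008789
DDUDD: m=23.5311, payoff=4.0689, prob=0.002930
UDUDD: m=26.5034, payoff=1.0966, prob=0.008789
DUUDD: m=25.6500, payoff=1.9500, prob=0.008789
UUUDD: m=28.8900, payoff=0.0000, prob=0.026367
DDDUD: m=23.1491, payoff=4.4509, prob=0.002930
UDDUD: m=26.0732, payoff=1.5268, prob=0.008789
DUDUD: m=25.6500, payoff=1.9500, prob=0.008789
UUDUD: m=28.8900, payoff=0.0000, prob=0.026367
DDUUD: m=24.3675, payoff=3.2325, prob=0.008789
UDUUD: m=27.4455, payoff=0.1545, prob=0.026367
DUUUD: m=25.6500, payoff=1.9500, prob=0.026367
UUUUD: m=28.8900, payoff=0.0000, prob=0.079102
DDDDU: m=21.9917, payoff=5.6083, prob=0.002930
UDDDU: m=24.7696, payoff=2.8304, prob=0.008789
DUDDU: m=24.7696, payoff=2.8304, prob=0.008789
UUDDU: m=27.8984, payoff=0.0000, prob=0.026367
DDUDU: m=24.3675, payoff=3.2325, prob=0.008789
UDUDU: m=27.4455, payoff=0.1545, prob=0.026367
DUUDU: m=25.6500, payoff=1.9500, prob=0.026367
UUUDU: m=28.8900, payoff=0.0000, prob=0.079102
DDDUU: m=23.1491, payoff=4.4509, prob=0.008789
UDDUU: m=26.0732, payoff=1.5268, prob=0.026367
DUDUU: m=25.6500, payoff=1.9500, prob=0.026367
UUDUU: m=28.8900, payoff=0.0000, prob=0.079102
DDUUU: m=24.3675, payoff=3.2325, prob=0.026367
UDUUU: m=27.4455, payoff=0.1545, prob=0.079102
DUUUU: m=25.6500, payoff=1.9500, prob=0.079102
UUUUU: m=28.8900, payoff=0.0000, prob=0.237305
Price = Σ prob·payoff / R^5 = 0.738802 / 1.216653 = 0.6072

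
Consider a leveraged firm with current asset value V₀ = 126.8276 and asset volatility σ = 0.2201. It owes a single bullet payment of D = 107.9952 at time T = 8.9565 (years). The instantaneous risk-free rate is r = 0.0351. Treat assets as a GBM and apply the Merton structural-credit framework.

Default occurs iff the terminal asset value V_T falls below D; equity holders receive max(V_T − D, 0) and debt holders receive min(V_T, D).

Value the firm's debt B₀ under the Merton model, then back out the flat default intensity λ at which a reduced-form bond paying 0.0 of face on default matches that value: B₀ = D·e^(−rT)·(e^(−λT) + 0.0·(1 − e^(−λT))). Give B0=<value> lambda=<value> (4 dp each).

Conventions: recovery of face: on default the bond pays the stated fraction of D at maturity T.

Apply the equity-as-call identities (strike 107.9952, horizon 8.9565 years):
d₁ = [ln(V₀/D) + (r + σ²/2)T] / (σ√T)
   = [ln(126.8276/107.9952) + (0.0351 + 0.5·0.2201²)·8.9565] / (0.2201·√8.9565)
   = [0.160742 + 0.531318] / 0.658702 = 1.050641
d₂ = d₁ − σ√T = 1.050641 − 0.658702 = 0.391938
N(d₁) = 0.853288,  N(d₂) = 0.652448,  e^(−rT) = 0.730246
E₀ = V₀·N(d₁) − D·e^(−rT)·N(d₂)
   = 126.8276·0.853288 − 107.9952·0.730246·0.652448 = 56.766401
B₀ = V₀ − E₀ = 126.8276 − 56.766401 = 70.061199
e^(−λT) = (B₀·e^(rT)/D − 0)/(1 − 0) = (70.0612·1.369401/107.9952 − 0)/1 = 0.88838996
λ = −ln(0.88838996)/8.9565 = 0.013213

B0=70.0612 lambda=0.0132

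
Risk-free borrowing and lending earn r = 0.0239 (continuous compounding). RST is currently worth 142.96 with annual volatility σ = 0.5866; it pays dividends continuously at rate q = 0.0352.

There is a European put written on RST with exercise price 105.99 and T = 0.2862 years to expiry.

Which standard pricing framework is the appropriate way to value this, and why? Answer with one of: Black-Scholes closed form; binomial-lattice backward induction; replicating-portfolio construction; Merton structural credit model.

framework: Black-Scholes closed form

Key observation: a European-exercise option on RST struck at 105.99 — a GBM underlying with constant parameters — admits an analytic price: the data contain no early exercise, no discrete tree, no debt structure.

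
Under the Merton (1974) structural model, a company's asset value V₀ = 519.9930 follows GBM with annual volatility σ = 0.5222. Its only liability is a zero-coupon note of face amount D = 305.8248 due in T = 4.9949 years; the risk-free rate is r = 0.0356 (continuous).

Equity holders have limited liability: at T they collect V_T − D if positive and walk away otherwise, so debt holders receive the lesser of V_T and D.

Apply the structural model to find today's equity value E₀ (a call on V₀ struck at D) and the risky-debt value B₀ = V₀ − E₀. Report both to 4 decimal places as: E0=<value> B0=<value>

Apply the equity-as-call identities (strike 305.8248, horizon 4.9949 years):
d₁ = [ln(V₀/D) + (r + σ²/2)T] / (σ√T)
   = [ln(519.9930/305.8248) + (0.0356 + 0.5·0.5222²)·4.9949] / (0.5222·√4.9949)
   = [0.530803 + 0.858855] / 1.167079 = 1.190715
d₂ = d₁ − σ√T = 1.190715 − 1.167079 = 0.023636
N(d₁) = 0.883117,  N(d₂) = 0.509428,  e^(−rT) = 0.837094
E₀ = V₀·N(d₁) − D·e^(−rT)·N(d₂)
   = 519.9930·0.883117 − 305.8248·0.837094·0.509428 = 328.798941
B₀ = V₀ − E₀ = 519.9930 − 328.798941 = 191.194059

E0=328.7989 B0=191.1941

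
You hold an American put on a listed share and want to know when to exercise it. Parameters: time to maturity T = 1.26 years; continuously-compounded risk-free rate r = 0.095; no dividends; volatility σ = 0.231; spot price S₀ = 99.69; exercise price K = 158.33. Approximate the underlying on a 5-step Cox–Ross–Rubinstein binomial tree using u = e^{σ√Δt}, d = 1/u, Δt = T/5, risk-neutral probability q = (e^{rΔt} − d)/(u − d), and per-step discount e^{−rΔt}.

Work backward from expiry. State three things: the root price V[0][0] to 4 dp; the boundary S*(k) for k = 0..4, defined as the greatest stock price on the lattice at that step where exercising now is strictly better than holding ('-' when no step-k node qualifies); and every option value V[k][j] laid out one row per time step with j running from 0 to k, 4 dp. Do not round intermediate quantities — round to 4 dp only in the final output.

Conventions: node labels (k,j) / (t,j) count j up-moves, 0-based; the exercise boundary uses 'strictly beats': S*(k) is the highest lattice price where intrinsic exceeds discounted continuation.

Δt=0.25200  u=1.12295  d=0.89051  q=0.57528  discount=0.97634
step 5 (expiry): payoffs max(K−S,0) = 102.5029 87.9308 69.5551 46.3829 17.1623 0.0000
step 4: (k=4,j=0): S=62.6912, K−S=95.6388, hold=91.8934 ⇒ V=95.6388 exercise | (k=4,j=1): S=79.0550, K−S=79.2750, hold=75.5296 ⇒ V=79.2750 exercise | (k=4,j=2): S=99.6900, K−S=58.6400, hold=54.8946 ⇒ V=58.6400 exercise | (k=4,j=3): S=125.7112, K−S=32.6188, hold=28.8734 ⇒ V=32.6188 exercise | (k=4,j=4): S=158.5246, K−S=0.0000, hold=7.1168 ⇒ V=7.1168 continue  boundary S*=125.7112
step 3: (k=3,j=0): S=70.3992, K−S=87.9308, hold=84.1854 ⇒ V=87.9308 exercise | (k=3,j=1): S=88.7749, K−S=69.5551, hold=65.8097 ⇒ V=69.5551 exercise | (k=3,j=2): S=111.9471, K−S=46.3829, hold=42.6375 ⇒ V=46.3829 exercise | (k=3,j=3): S=141.1677, K−S=17.1623, hold=17.5234 ⇒ V=17.5234 continue  boundary S*=111.9471
step 2: (k=2,j=0): S=79.0550, K−S=79.2750, hold=75.5296 ⇒ V=79.2750 exercise | (k=2,j=1): S=99.6900, K−S=58.6400, hold=54.8946 ⇒ V=58.6400 exercise | (k=2,j=2): S=125.7112, K−S=32.6188, hold=29.0762 ⇒ V=32.6188 exercise  boundary S*=125.7112
step 1: (k=1,j=0): S=88.7749, K−S=69.5551, hold=65.8097 ⇒ V=69.5551 exercise | (k=1,j=1): S=111.9471, K−S=46.3829, hold=42.6375 ⇒ V=46.3829 exercise  boundary S*=111.9471
step 0: (k=0,j=0): S=99.6900, K−S=58.6400, hold=54.8946 ⇒ V=58.6400 exercise  boundary S*=99.6900

price = 58.6400
boundary = 99.6900 111.9471 125.7112 111.9471 125.7112
tree:
58.6400
69.5551 46.3829
79.2750 58.6400 32.6188
87.9308 69.5551 46.3829 17.5234
95.6388 79.2750 58.6400 32.6188 7.1168
102.5029 87.9308 69.5551 46.3829 17.1623 0.0000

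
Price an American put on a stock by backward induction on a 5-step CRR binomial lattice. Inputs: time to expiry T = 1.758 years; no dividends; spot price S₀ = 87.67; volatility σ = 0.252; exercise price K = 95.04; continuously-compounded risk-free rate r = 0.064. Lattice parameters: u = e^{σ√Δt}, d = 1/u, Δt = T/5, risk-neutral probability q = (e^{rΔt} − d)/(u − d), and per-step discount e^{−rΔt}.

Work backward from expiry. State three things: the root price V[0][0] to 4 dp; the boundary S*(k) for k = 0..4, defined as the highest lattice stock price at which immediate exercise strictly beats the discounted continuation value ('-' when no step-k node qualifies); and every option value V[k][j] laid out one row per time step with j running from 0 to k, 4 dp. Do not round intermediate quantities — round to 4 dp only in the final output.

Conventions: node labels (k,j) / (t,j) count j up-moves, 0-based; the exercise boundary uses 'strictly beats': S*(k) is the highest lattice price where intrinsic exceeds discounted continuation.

params: Δt=0.35160 u=1.16117 d=0.86120 q=0.53858 e^(-rΔt)=0.97775
t_5 payoffs: 53.5085 39.0427 19.5384 0.0000 0.0000 0.0000
t_4: node(4,0) S=48.2250 payoff=46.8150 vs cont=44.7003 → 46.8150 [stop]  node(4,1) S=65.0222 payoff=30.0178 vs cont=27.9031 → 30.0178 [stop]  node(4,2) S=87.6700 payoff=7.3700 vs cont=8.8148 → 8.8148 [wait]  node(4,3) S=118.2062 payoff=0.0000 vs cont=0.0000 → 0.0000 [wait]  node(4,4) S=159.3785 payoff=0.0000 vs cont=0.0000 → 0.0000 [wait]  ⇒ S*(4)=65.0222
t_3: node(3,0) S=55.9973 payoff=39.0427 vs cont=36.9280 → 39.0427 [stop]  node(3,1) S=75.5016 payoff=19.5384 vs cont=18.1845 → 19.5384 [stop]  node(3,2) S=101.7995 payoff=0.0000 vs cont=3.9768 → 3.9768 [wait]  node(3,3) S=137.2572 payoff=0.0000 vs cont=0.0000 → 0.0000 [wait]  ⇒ S*(3)=75.5016
t_2: node(2,0) S=65.0222 payoff=30.0178 vs cont=27.9031 → 30.0178 [stop]  node(2,1) S=87.6700 payoff=7.3700 vs cont=10.9090 → 10.9090 [wait]  node(2,2) S=118.2062 payoff=0.0000 vs cont=1.7942 → 1.7942 [wait]  ⇒ S*(2)=65.0222
t_1: node(1,0) S=75.5016 payoff=19.5384 vs cont=19.2872 → 19.5384 [stop]  node(1,1) S=101.7995 payoff=0.0000 vs cont=5.8664 → 5.8664 [wait]  ⇒ S*(1)=75.5016
t_0: node(0,0) S=87.6700 payoff=7.3700 vs cont=11.9040 → 11.9040 [wait]  ⇒ S*(0)=-

price = 11.9040
boundary = - 75.5016 65.0222 75.5016 65.0222
tree:
11.9040
19.5384 5.8664
30.0178 10.9090 1.7942
39.0427 19.5384 3.9768 0.0000
46.8150 30.0178 8.8148 0.0000 0.0000
53.5085 39.0427 19.5384 0.0000 0.0000 0.0000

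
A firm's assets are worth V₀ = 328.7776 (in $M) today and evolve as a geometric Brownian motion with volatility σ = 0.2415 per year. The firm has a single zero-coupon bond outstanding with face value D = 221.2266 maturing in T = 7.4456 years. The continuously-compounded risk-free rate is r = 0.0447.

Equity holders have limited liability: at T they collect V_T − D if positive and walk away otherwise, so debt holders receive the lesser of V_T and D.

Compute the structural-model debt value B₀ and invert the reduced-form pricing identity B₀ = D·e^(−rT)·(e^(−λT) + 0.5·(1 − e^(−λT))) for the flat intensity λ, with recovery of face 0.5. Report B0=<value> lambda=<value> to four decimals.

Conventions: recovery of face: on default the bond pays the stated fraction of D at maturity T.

Equity is a call on the firm's assets struck at D = 221.2266:
d₁ = [ln(V₀/D) + (r + σ²/2)T] / (σ√T)
   = [ln(328.7776/221.2266) + (0.0447 + 0.5·0.2415²)·7.4456] / (0.2415·√7.4456)
   = [0.396194 + 0.549940] / 0.658972 = 1.435773
d₂ = d₁ − σ√T = 1.435773 − 0.658972 = 0.776801
N(d₁) = 0.924467,  N(d₂) = 0.781362,  e^(−rT) = 0.716900
E₀ = V₀·N(d₁) − D·e^(−rT)·N(d₂)
   = 328.7776·0.924467 − 221.2266·0.716900·0.781362 = 180.021886
B₀ = V₀ − E₀ = 328.7776 − 180.021886 = 148.755714
e^(−λT) = (B₀·e^(rT)/D − 0.5)/(1 − 0.5) = (148.7557·1.394894/221.2266 − 0.5)/0.5 = 0.87589025
λ = −ln(0.87589025)/7.4456 = 0.017798

B0=148.7557 lambda=0.0178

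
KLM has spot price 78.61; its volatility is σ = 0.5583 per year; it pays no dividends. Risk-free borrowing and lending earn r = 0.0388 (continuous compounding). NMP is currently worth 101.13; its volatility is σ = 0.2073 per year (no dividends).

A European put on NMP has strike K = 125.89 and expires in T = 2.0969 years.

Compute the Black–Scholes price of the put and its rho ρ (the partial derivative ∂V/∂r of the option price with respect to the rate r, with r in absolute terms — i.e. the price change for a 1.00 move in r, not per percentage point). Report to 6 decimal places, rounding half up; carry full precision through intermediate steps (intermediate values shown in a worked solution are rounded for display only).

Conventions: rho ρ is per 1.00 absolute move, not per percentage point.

price = 21.743416
ρ = -177.308878

σ√T = 0.2073·√2.0969 = 0.300184
d₁ = (ln(S/K) + (r+σ²/2)T) / (σ√T) = (ln(101.13/125.89) + (0.0388+0.2073²/2)·2.0969) / 0.300184 = (-0.219002 + 0.126415) / 0.300184 = -0.308432
d₂ = d₁ − σ√T = -0.308432 − 0.300184 = -0.608617
e^{−rT} = 0.921862
N(−d₁) = 0.621123,  N(−d₂) = 0.728611
Put price V = K·e^{−rT}·N(−d₂) − S·N(−d₁) = 84.557622 − 62.814206 = 21.743416
ρ = −K·T·e^{−rT}·N(−d₂) = -177.308878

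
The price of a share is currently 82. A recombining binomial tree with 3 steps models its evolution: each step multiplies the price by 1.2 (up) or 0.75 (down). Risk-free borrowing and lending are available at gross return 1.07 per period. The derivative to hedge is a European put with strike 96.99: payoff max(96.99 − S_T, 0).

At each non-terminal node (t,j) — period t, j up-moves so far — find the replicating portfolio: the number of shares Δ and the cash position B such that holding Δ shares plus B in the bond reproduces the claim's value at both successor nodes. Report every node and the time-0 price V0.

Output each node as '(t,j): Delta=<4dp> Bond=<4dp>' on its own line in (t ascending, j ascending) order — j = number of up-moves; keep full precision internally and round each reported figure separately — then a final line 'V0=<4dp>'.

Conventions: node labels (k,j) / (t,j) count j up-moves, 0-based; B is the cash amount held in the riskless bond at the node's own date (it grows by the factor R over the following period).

No-arbitrage ⇒ martingale measure with p* = (R−d)/(u−d) = 0.7111.
At maturity the claim pays: V(3,0)=62.3962, V(3,1)=41.6400, V(3,2)=8.4300, V(3,3)=0.0000
(2,0): S=46.1250. Δ = (V_up−V_dn)/(S_up−S_dn) = (41.6400−62.3962)/(55.3500−34.5938) = -1.0000. V = [p*·41.6400 + (1−p*)·62.3962]/1.07 = 44.5199. B = V − Δ·S = 90.6449.
(2,1): S=73.8000. Δ = (V_up−V_dn)/(S_up−S_dn) = (8.4300−41.6400)/(88.5600−55.3500) = -1.0000. V = [p*·8.4300 + (1−p*)·41.6400]/1.07 = 16.8449. B = V − Δ·S = 90.6449.
(2,2): S=118.0800. Δ = (V_up−V_dn)/(S_up−S_dn) = (0.0000−8.4300)/(141.6960−88.5600) = -0.1586. V = [p*·0.0000 + (1−p*)·8.4300]/1.07 = 2.2760. B = V − Δ·S = 21.0093.
(1,0): S=61.5000. Δ = (V_up−V_dn)/(S_up−S_dn) = (16.8449−44.5199)/(73.8000−46.1250) = -1.0000. V = [p*·16.8449 + (1−p*)·44.5199]/1.07 = 23.2148. B = V − Δ·S = 84.7148.
(1,1): S=98.4000. Δ = (V_up−V_dn)/(S_up−S_dn) = (2.2760−16.8449)/(118.0800−73.8000) = -0.3290. V = [p*·2.2760 + (1−p*)·16.8449]/1.07 = 6.0606. B = V − Δ·S = 38.4358.
(0,0): S=82.0000. Δ = (V_up−V_dn)/(S_up−S_dn) = (6.0606−23.2148)/(98.4000−61.5000) = -0.4649. V = [p*·6.0606 + (1−p*)·23.2148]/1.07 = 10.2955. B = V − Δ·S = 48.4161.
Sanity check at the root: Δ(0,0)·S0 + B(0,0) reproduces V0 = 10.2955.

(0,0): Delta=-0.4649 Bond=48.4161
(1,0): Delta=-1.0000 Bond=84.7148
(1,1): Delta=-0.3290 Bond=38.4358
(2,0): Delta=-1.0000 Bond=90.6449
(2,1): Delta=-1.0000 Bond=90.6449
(2,2): Delta=-0.1586 Bond=21.0093
V0=10.2955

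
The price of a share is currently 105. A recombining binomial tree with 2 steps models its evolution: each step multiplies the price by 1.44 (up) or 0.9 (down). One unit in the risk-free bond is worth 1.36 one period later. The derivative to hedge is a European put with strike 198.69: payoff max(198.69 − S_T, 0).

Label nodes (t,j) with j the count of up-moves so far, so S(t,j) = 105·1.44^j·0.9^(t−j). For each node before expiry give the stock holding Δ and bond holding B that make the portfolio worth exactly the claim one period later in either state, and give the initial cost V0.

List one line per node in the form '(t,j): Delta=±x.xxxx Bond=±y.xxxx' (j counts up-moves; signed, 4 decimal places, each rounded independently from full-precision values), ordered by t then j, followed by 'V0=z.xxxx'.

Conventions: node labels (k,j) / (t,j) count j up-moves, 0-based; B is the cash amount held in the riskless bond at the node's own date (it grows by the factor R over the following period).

Under the risk-neutral measure, an up-move has probability p* = (R−d)/(u−d) = 0.8519 and values discount at R = 1.36.
Terminal payoffs: V(2,0)=113.6400, V(2,1)=62.6100, V(2,2)=0.0000
Node (1,0) S=94.5000: V=(p*·62.6100+(1−p*)·113.6400)/1.36=51.5956; Δ=(62.6100−113.6400)/(136.0800−85.0500)=-1.0000; B=V−Δ·S=146.0956
Node (1,1) S=151.2000: V=(p*·0.0000+(1−p*)·62.6100)/1.36=6.8203; Δ=(0.0000−62.6100)/(217.7280−136.0800)=-0.7668; B=V−Δ·S=122.7647
Node (0,0) S=105.0000: V=(p*·6.8203+(1−p*)·51.5956)/1.36=9.8924; Δ=(6.8203−51.5956)/(151.2000−94.5000)=-0.7897; B=V−Δ·S=92.8097
Sanity check at the root: Δ(0,0)·S0 + B(0,0) reproduces V0 = 9.8924.

(0,0): Delta=-0.7897 Bond=92.8097
(1,0): Delta=-1.0000 Bond=146.0956
(1,1): Delta=-0.7668 Bond=122.7647
V0=9.8924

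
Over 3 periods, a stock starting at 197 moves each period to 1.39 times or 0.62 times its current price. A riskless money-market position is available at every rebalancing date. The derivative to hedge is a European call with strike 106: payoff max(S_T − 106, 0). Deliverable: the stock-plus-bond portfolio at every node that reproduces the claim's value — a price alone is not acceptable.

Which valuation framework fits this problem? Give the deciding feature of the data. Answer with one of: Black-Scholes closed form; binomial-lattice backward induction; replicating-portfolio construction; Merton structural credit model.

Key observation: the task asks for the hedge itself — share and bond holdings at every node of the 3-period tree on spot 197 with factors 1.39/0.62 — which is exactly what the replicating-portfolio construction produces.

framework: replicating-portfolio construction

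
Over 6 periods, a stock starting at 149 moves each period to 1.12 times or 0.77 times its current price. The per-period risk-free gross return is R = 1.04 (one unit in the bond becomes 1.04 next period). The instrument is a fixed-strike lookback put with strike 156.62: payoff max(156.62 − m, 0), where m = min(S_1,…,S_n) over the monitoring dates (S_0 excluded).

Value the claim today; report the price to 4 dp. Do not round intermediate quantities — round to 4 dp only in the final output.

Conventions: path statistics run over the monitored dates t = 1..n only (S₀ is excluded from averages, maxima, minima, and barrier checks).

price = 20.6449

Under the martingale measure an up-move has probability p* = 0.7714; value the claim as the probability-weighted average of per-path payoffs, discounted 6 periods at R = 1.04.
Enumerate all 2^6 = 64 price paths (U = up ×1.12, D = down ×0.77); each path with k up-moves has probability p*^k·(1−p*)^(6−k).
DDDDDD: m=31.0549, payoff=125.5651, prob=0.000143
UDDDDD: m=45.1708, payoff=111.4492, prob=0.000481
DUDDDD: m=45.1708, payoff=111.4492, prob=0.000481
UUDDDD: m=65.7030, payoff=90.9170, prob=0.001624
DDUDDD: m=45.1708, payoff=111.4492, prob=0.000481
UDUDDD: m=65.7030, payoff=90.9170, prob=0.001624
DUUDDD: m=65.7030, payoff=90.9170, prob=0.001624
UUUDDD: m=95.5680, payoff=61.0520, prob=0.005482
DDDUDD: m=45.1708, payoff=111.4492, prob=0.000481
UDDUDD: m=65.7030, payoff=90.9170, prob=0.001624
DUDUDD: m=65.7030, payoff=90.9170, prob=0.001624
UUDUDD: m=95.5680, payoff=61.0520, prob=0.005482
DDUUDD: m=65.7030, payoff=90.9170, prob=0.001624
UDUUDD: m=95.5680, payoff=61.0520, prob=0.005482
DUUUDD: m=95.5680, payoff=61.0520, prob=0.005482
UUUUDD: m=139.0080, payoff=17.6120, prob=0.018502
DDDDUD: m=45.1708, payoff=111.4492, prob=0.000481
UDDDUD: m=65.7030, payoff=90.9170, prob=0.001624
DUDDUD: m=65.7030, payoff=90.9170, prob=0.001624
UUDDUD: m=95.5680, payoff=61.0520, prob=0.005482
DDUDUD: m=65.7030, payoff=90.9170, prob=0.001624
UDUDUD: m=95.5680, payoff=61.0520, prob=0.005482
DUUDUD: m=95.5680, payoff=61.0520, prob=0.005482
UUUDUD: m=139.0080, payoff=17.6120, prob=0.018502
DDDUUD: m=65.7030, payoff=90.9170, prob=0.001624
UDDUUD: m=95.5680, payoff=61.0520, prob=0.005482
DUDUUD: m=95.5680, payoff=61.0520, prob=0.005482
UUDUUD: m=139.0080, payoff=17.6120, prob=0.018502
DDUUUD: m=88.3421, payoff=68.2779, prob=0.005482
UDUUUD: m=128.4976, payoff=28.1224, prob=0.018502
DUUUUD: m=114.7300, payoff=41.8900, prob=0.018502
UUUUUD: m=166.8800, payoff=0.0000, prob=0.062445
DDDDDU: m=40.3311, payoff=116.2889, prob=0.000481
UDDDDU: m=58.6634, payoff=97.9566, prob=0.001624
DUDDDU: m=58.6634, payoff=97.9566, prob=0.001624
UUDDDU: m=85.3286, payoff=71.2914, prob=0.005482
DDUDDU: m=58.6634, payoff=97.9566, prob=0.001624
UDUDDU: m=85.3286, payoff=71.2914, prob=0.005482
DUUDDU: m=85.3286, payoff=71.2914, prob=0.005482
UUUDDU: m=124.1143, payoff=32.5057, prob=0.018502
DDDUDU: m=58.6634, payoff=97.9566, prob=0.001624
UDDUDU: m=85.3286, payoff=71.2914, prob=0.005482
DUDUDU: m=85.3286, payoff=71.2914, prob=0.005482
UUDUDU: m=124.1143, payoff=32.5057, prob=0.018502
DDUUDU: m=85.3286, payoff=71.2914, prob=0.005482
UDUUDU: m=124.1143, payoff=32.5057, prob=0.018502
DUUUDU: m=114.7300, payoff=41.8900, prob=0.018502
UUUUDU: m=166.8800, payoff=0.0000, prob=0.062445
DDDDUU: m=52.3780, payoff=104.2420, prob=0.001624
UDDDUU: m=76.1862, payoff=80.4338, prob=0.005482
DUDDUU: m=76.1862, payoff=80.4338, prob=0.005482
UUDDUU: m=110.8163, payoff=45.8037, prob=0.018502
DDUDUU: m=76.1862, payoff=80.4338, prob=0.005482
UDUDUU: m=110.8163, payoff=45.8037, prob=0.018502
DUUDUU: m=110.8163, payoff=45.8037, prob=0.018502
UUUDUU: m=161.1874, payoff=0.0000, prob=0.062445
DDDUUU: m=68.0234, payoff=88.5966, prob=0.005482
UDDUUU: m=98.9432, payoff=57.6768, prob=0.018502
DUDUUU: m=98.9432, payoff=57.6768, prob=0.018502
UUDUUU: m=143.9173, payoff=12.7027, prob=0.062445
DDUUUU: m=88.3421, payoff=68.2779, prob=0.018502
UDUUUU: m=128.4976, payoff=28.1224, prob=0.062445
DUUUUU: m=114.7300, payoff=41.8900, prob=0.062445
UUUUUU: m=166.8800, payoff=0.0000, prob=0.210753
Price = Σ prob·payoff / R^6 = 26.122371 / 1.265319 = 20.6449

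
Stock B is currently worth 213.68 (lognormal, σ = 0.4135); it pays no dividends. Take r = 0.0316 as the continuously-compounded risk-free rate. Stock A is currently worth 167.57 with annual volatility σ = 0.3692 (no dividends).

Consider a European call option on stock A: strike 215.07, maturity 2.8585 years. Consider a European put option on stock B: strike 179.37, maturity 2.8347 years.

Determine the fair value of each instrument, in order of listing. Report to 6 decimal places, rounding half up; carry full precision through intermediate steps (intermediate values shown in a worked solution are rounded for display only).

price(stock A call K=215.07) = 31.536326
price(stock B put K=179.37) = 30.066893

[stock A call K=215.07]
σ√T = 0.3692·√2.8585 = 0.624210
d₁ = (ln(S/K) + (r+σ²/2)T) / (σ√T) = (ln(167.57/215.07) + (0.0316+0.3692²/2)·2.8585) / 0.624210 = (-0.249562 + 0.285148) / 0.624210 = 0.057009
d₂ = d₁ − σ√T = 0.057009 − 0.624210 = -0.567202
e^{−rT} = 0.913631
N(d₁) = 0.522731,  N(d₂) = 0.285289
price = S·N(d₁) − K·e^{−rT}·N(d₂) = 87.594005 − 56.057678 = 31.536326
[stock B put K=179.37]
σ√T = 0.4135·√2.8347 = 0.696192
d₁ = (ln(S/K) + (r+σ²/2)T) / (σ√T) = (ln(213.68/179.37) + (0.0316+0.4135²/2)·2.8347) / 0.696192 = (0.175029 + 0.331918) / 0.696192 = 0.728171
d₂ = d₁ − σ√T = 0.728171 − 0.696192 = 0.031979
e^{−rT} = 0.914318
N(−d₁) = 0.233254,  N(−d₂) = 0.487244
price = K·e^{−rT}·N(−d₂) − S·N(−d₁) = 79.908687 − 49.841794 = 30.066893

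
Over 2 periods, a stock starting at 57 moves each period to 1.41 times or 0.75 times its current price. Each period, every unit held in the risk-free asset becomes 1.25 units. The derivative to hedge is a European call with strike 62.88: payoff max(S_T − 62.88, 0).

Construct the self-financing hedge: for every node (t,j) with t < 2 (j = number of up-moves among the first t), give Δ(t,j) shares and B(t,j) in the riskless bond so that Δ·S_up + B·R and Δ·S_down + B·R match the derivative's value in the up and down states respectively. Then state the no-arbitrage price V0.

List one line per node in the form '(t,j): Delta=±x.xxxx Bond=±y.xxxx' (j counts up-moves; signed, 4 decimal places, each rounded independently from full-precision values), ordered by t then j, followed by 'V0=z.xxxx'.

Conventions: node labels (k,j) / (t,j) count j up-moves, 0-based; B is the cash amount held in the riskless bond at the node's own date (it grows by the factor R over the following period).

(0,0): Delta=0.8126 Bond=-27.7916
(1,0): Delta=0.0000 Bond=0.0000
(1,1): Delta=0.9509 Bond=-45.8561
V0=18.5277

Under the risk-neutral measure, an up-move has probability p* = (R−d)/(u−d) = 0.7576 and values discount at R = 1.25.
Terminal payoffs: V(2,0)=0.0000, V(2,1)=0.0000, V(2,2)=50.4417
  t=1,j=0: stock 42.7500 → up 60.2775 (V=0.0000), down 32.0625 (V=0.0000). Price 0.0000; hedge Δ=0.0000, bond B=0.0000.
  t=1,j=1: stock 80.3700 → up 113.3217 (V=50.4417), down 60.2775 (V=0.0000). Price 30.5707; hedge Δ=0.9509, bond B=-45.8561.
  t=0,j=0: stock 57.0000 → up 80.3700 (V=30.5707), down 42.7500 (V=0.0000). Price 18.5277; hedge Δ=0.8126, bond B=-27.7916.
Sanity check at the root: Δ(0,0)·S0 + B(0,0) reproduces V0 = 18.5277.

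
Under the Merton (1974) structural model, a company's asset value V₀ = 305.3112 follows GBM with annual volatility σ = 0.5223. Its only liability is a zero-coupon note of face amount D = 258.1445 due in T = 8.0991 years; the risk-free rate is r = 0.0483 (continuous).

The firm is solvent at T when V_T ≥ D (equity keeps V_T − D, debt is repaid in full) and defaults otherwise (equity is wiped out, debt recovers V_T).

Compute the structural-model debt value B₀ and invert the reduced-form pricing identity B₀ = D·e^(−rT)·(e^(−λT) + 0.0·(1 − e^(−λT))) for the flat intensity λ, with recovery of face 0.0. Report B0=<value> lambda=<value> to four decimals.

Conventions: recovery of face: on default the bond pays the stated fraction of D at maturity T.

B0=102.4318 lambda=0.0658

With assets at 305.3112 and a single debt payment of 258.1445 at 8.0991 years:
d₁ = [ln(V₀/D) + (r + σ²/2)T] / (σ√T)
   = [ln(305.3112/258.1445) + (0.0483 + 0.5·0.5223²)·8.0991] / (0.5223·√8.0991)
   = [0.167812 + 1.495893] / 1.486409 = 1.119278
d₂ = d₁ − σ√T = 1.119278 − 1.486409 = -0.367131
N(d₁) = 0.868489,  N(d₂) = 0.356760,  e^(−rT) = 0.676254
E₀ = V₀·N(d₁) − D·e^(−rT)·N(d₂)
   = 305.3112·0.868489 − 258.1445·0.676254·0.356760 = 202.879351
B₀ = V₀ − E₀ = 305.3112 − 202.879351 = 102.431849
e^(−λT) = (B₀·e^(rT)/D − 0)/(1 − 0) = (102.4318·1.478734/258.1445 − 0)/1 = 0.58676213
λ = −ln(0.58676213)/8.0991 = 0.065827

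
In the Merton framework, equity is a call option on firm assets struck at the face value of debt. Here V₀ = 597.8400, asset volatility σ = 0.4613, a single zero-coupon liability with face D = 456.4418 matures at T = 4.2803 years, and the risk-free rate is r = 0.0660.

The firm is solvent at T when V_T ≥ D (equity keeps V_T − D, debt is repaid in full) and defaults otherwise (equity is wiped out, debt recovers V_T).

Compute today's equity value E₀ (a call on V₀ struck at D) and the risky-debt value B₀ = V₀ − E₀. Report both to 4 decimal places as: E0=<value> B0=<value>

E0=324.8821 B0=272.9579

With assets at 597.8400 and a single debt payment of 456.4418 at 4.2803 years:
d₁ = [ln(V₀/D) + (r + σ²/2)T] / (σ√T)
   = [ln(597.8400/456.4418) + (0.0660 + 0.5·0.4613²)·4.2803] / (0.4613·√4.2803)
   = [0.269862 + 0.737919] / 0.954378 = 1.055955
d₂ = d₁ − σ√T = 1.055955 − 0.954378 = 0.101577
N(d₁) = 0.854506,  N(d₂) = 0.540454,  e^(−rT) = 0.753897
E₀ = V₀·N(d₁) − D·e^(−rT)·N(d₂)
   = 597.8400·0.854506 − 456.4418·0.753897·0.540454 = 324.882122
B₀ = V₀ − E₀ = 597.8400 − 324.882122 = 272.957878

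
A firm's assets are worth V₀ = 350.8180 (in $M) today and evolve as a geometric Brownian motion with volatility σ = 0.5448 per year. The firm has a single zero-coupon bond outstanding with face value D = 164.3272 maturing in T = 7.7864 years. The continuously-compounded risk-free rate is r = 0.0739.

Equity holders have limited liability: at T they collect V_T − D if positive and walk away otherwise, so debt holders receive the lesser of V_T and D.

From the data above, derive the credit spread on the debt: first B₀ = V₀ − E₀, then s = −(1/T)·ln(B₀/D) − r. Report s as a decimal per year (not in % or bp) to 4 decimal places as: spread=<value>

Equity is a call on the firm's assets struck at D = 164.3272:
d₁ = [ln(V₀/D) + (r + σ²/2)T] / (σ√T)
   = [ln(350.8180/164.3272) + (0.0739 + 0.5·0.5448²)·7.7864] / (0.5448·√7.7864)
   = [0.758408 + 1.730944] / 1.520217 = 1.637498
d₂ = d₁ − σ√T = 1.637498 − 1.520217 = 0.117282
N(d₁) = 0.949237,  N(d₂) = 0.546682,  e^(−rT) = 0.562471
E₀ = V₀·N(d₁) − D·e^(−rT)·N(d₂)
   = 350.8180·0.949237 − 164.3272·0.562471·0.546682 = 282.479929
B₀ = V₀ − E₀ = 350.8180 − 282.479929 = 68.338071
spread = −(1/T)·ln(B₀/D) − r = −(1/7.7864)·ln(68.338071/164.3272) − 0.0739 = 0.03878270

spread=0.0388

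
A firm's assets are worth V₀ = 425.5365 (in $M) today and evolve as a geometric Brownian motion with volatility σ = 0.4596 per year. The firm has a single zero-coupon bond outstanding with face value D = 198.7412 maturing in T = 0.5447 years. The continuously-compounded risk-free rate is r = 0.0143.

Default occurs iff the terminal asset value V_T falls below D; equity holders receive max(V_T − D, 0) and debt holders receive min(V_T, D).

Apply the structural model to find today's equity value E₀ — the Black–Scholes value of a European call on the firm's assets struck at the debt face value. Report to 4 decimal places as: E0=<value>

Equity is a call on the firm's assets struck at D = 198.7412:
d₁ = [ln(V₀/D) + (r + σ²/2)T] / (σ√T)
   = [ln(425.5365/198.7412) + (0.0143 + 0.5·0.4596²)·0.5447] / (0.4596·√0.5447)
   = [0.761347 + 0.065318] / 0.339202 = 2.437088
d₂ = d₁ − σ√T = 2.437088 − 0.339202 = 2.097885
N(d₁) = 0.992597,  N(d₂) = 0.982042,  e^(−rT) = 0.992241
E₀ = V₀·N(d₁) − D·e^(−rT)·N(d₂)
   = 425.5365·0.992597 − 198.7412·0.992241·0.982042 = 228.728288

E0=228.7283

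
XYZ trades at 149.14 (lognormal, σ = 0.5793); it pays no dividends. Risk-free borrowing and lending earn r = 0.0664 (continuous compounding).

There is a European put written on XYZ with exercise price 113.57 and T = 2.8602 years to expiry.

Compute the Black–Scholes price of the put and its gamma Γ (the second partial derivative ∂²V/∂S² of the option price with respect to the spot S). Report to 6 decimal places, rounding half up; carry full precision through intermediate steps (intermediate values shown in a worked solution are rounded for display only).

σ√T = 0.5793·√2.8602 = 0.979719
d₁ = (ln(S/K) + (r+σ²/2)T) / (σ√T) = (ln(149.14/113.57) + (0.0664+0.5793²/2)·2.8602) / 0.979719 = (0.272466 + 0.669842) / 0.979719 = 0.961815
d₂ = d₁ − σ√T = 0.961815 − 0.979719 = -0.017905
e^{−rT} = 0.827028
N(−d₁) = 0.168071,  N(−d₂) = 0.507143
Put price V = K·e^{−rT}·N(−d₂) − S·N(−d₁) = 47.633634 − 25.066165 = 22.567469
φ(d₁) = (1/√(2π))·e^{−d₁²/2} = 0.251206
Γ = φ(d₁) / (S·σ·√T) = 0.001719

price = 22.567469
Γ = 0.001719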